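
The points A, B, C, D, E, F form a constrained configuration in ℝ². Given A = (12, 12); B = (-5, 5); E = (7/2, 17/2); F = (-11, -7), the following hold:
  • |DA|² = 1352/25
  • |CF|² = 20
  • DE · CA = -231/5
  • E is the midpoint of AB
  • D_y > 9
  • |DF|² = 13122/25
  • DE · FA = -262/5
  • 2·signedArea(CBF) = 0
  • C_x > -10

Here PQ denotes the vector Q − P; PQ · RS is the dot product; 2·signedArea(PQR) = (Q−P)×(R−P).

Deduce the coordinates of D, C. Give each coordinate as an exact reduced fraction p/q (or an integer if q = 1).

C = (-9, -3)
D = (26/5, 46/5)

1. D_x = 26/5  [line -23·x + -19·y + 1472/5 = 0 ∩ |DF|² = 13122/25]
2. D_y = 46/5  [line -23·x + -19·y + 1472/5 = 0 ∩ |DF|² = 13122/25]
   → D = (26/5, 46/5)
3. C_x = -9  [2·signedArea(CBF) = 0 ∩ DE · CA = -231/5]
4. C_y = -3  [2·signedArea(CBF) = 0 ∩ DE · CA = -231/5]
   → C = (-9, -3)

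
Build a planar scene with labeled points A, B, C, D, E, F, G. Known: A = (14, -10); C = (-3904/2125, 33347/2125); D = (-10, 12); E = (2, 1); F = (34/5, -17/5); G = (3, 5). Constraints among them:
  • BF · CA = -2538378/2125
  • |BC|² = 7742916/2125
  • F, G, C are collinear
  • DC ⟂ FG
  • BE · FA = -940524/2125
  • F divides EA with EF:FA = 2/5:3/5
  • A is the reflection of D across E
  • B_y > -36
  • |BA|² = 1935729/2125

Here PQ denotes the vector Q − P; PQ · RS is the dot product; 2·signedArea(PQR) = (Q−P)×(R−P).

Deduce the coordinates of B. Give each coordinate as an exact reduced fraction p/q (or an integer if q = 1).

B = (63404/2125, -75847/2125)

1. B_x = 63404/2125  [BE · FA = -940524/2125 ∩ BF · CA = -2538378/2125]
2. B_y = -75847/2125  [BE · FA = -940524/2125 ∩ BF · CA = -2538378/2125]
   → B = (63404/2125, -75847/2125)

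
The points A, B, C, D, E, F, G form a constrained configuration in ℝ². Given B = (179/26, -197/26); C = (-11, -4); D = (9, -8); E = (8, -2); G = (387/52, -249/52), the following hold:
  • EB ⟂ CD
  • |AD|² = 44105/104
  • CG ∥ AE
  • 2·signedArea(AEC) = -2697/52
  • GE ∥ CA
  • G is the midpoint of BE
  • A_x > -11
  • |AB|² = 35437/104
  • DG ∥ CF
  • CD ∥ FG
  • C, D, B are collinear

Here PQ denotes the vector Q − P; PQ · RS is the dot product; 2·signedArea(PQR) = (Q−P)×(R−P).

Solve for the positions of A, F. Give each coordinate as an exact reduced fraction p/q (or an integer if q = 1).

A = (-543/52, -63/52)
F = (-653/52, -41/52)

1. A_x = -543/52  [CG ∥ AE ∩ GE ∥ CA]
2. A_y = -63/52  [CG ∥ AE ∩ GE ∥ CA]
   → A = (-543/52, -63/52)
3. F_x = -653/52  [CD ∥ FG ∩ DG ∥ CF]
4. F_y = -41/52  [CD ∥ FG ∩ DG ∥ CF]
   → F = (-653/52, -41/52)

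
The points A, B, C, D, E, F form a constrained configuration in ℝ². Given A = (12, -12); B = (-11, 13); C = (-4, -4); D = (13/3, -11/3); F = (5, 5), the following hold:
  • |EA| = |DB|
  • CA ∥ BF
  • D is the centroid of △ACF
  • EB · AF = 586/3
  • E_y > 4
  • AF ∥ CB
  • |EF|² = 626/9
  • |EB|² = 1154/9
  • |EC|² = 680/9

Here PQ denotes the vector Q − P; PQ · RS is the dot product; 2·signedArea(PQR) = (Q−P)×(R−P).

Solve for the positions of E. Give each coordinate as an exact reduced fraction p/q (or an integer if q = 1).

E = (-10/3, 14/3)

1. E_x = -10/3  [line 7·x + -17·y + 308/3 = 0 ∩ |EC|² = 680/9]
2. E_y = 14/3  [line 7·x + -17·y + 308/3 = 0 ∩ |EC|² = 680/9]
   → E = (-10/3, 14/3)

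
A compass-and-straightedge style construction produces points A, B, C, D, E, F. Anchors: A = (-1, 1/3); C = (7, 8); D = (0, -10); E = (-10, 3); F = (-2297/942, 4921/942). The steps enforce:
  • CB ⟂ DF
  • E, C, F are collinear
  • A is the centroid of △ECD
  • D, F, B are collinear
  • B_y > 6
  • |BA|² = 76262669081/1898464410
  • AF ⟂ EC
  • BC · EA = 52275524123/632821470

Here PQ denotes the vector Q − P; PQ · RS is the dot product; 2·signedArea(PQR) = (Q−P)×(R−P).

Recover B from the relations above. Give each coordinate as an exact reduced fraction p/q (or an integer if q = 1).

1. B_x = -556009523/210940490  [D, F, B are collinear ∩ CB ⟂ DF]
2. B_y = 1361963219/210940490  [D, F, B are collinear ∩ CB ⟂ DF]
   → B = (-556009523/210940490, 1361963219/210940490)

B = (-556009523/210940490, 1361963219/210940490)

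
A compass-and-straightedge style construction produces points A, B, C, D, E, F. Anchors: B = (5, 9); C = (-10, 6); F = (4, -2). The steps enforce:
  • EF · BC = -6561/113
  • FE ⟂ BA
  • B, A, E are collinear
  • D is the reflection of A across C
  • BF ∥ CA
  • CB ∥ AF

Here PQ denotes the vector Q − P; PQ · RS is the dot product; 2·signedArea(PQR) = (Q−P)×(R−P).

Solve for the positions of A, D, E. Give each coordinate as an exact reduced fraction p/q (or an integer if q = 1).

1. A_x = -11  [CB ∥ AF ∩ BF ∥ CA]
2. A_y = -5  [CB ∥ AF ∩ BF ∥ CA]
   → A = (-11, -5)
3. D_x = -9  [D is the reflection of A across C]
4. D_y = 17  [D is the reflection of A across C]
   → D = (-9, 17)
5. E_x = -115/113  [B, A, E are collinear ∩ FE ⟂ BA]
6. E_y = 422/113  [B, A, E are collinear ∩ FE ⟂ BA]
   → E = (-115/113, 422/113)

A = (-11, -5)
D = (-9, 17)
E = (-115/113, 422/113)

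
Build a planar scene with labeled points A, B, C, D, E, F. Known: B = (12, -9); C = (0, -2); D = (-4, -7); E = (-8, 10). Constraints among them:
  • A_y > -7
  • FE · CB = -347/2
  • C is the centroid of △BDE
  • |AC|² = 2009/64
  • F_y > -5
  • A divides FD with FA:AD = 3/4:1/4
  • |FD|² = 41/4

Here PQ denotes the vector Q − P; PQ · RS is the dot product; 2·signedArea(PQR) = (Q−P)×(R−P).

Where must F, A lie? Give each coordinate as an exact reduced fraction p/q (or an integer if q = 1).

1. F_x = -2  [line -12·x + 7·y + 15/2 = 0 ∩ |FD|² = 41/4]
2. F_y = -9/2  [line -12·x + 7·y + 15/2 = 0 ∩ |FD|² = 41/4]
   → F = (-2, -9/2)
3. A_x = -7/2  [A divides FD with FA:AD = 3/4:1/4]
4. A_y = -51/8  [A divides FD with FA:AD = 3/4:1/4]
   → A = (-7/2, -51/8)

A = (-7/2, -51/8)
F = (-2, -9/2)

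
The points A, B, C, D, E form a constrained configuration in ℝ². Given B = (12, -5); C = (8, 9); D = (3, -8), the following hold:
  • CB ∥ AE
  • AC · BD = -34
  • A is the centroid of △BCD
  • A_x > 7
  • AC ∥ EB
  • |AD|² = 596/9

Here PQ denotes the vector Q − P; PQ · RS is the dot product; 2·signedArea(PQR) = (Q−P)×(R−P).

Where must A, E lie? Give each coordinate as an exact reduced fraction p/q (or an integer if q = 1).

A = (23/3, -4/3)
E = (35/3, -46/3)

1. A_x = 23/3  [A is the centroid of △BCD]
2. A_y = -4/3  [A is the centroid of △BCD]
   → A = (23/3, -4/3)
3. E_x = 35/3  [AC ∥ EB ∩ CB ∥ AE]
4. E_y = -46/3  [AC ∥ EB ∩ CB ∥ AE]
   → E = (35/3, -46/3)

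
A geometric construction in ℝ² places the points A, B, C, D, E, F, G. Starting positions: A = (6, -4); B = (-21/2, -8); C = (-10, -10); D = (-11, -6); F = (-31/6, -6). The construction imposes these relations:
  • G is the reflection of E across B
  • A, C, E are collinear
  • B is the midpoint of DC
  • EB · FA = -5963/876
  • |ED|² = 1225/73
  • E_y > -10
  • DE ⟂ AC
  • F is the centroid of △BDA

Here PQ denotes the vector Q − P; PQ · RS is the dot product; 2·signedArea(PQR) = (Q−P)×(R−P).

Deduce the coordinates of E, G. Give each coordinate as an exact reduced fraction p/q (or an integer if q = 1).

E = (-698/73, -718/73)
G = (-835/73, -450/73)

1. E_x = -698/73  [A, C, E are collinear ∩ DE ⟂ AC]
2. E_y = -718/73  [A, C, E are collinear ∩ DE ⟂ AC]
   → E = (-698/73, -718/73)
3. G_x = -835/73  [G is the reflection of E across B]
4. G_y = -450/73  [G is the reflection of E across B]
   → G = (-835/73, -450/73)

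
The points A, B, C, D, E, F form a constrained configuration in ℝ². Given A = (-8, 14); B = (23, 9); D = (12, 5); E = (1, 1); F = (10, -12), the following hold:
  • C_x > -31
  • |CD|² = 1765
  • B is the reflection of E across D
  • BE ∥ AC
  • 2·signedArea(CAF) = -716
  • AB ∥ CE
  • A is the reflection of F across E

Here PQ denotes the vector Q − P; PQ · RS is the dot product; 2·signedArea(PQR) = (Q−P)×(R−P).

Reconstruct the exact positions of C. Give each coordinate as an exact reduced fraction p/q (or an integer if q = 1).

1. C_x = -30  [AB ∥ CE ∩ BE ∥ AC]
2. C_y = 6  [AB ∥ CE ∩ BE ∥ AC]
   → C = (-30, 6)

C = (-30, 6)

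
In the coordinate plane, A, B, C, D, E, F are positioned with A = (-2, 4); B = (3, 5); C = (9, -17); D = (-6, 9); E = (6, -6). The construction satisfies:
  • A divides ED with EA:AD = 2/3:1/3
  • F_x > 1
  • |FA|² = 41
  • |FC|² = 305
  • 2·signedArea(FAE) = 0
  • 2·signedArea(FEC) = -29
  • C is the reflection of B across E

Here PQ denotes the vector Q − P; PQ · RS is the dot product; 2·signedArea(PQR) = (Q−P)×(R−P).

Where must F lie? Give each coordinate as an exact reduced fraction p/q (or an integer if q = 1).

F = (2, -1)

1. F_x = 2  [2·signedArea(FAE) = 0 ∩ 2·signedArea(FEC) = -29]
2. F_y = -1  [2·signedArea(FAE) = 0 ∩ 2·signedArea(FEC) = -29]
   → F = (2, -1)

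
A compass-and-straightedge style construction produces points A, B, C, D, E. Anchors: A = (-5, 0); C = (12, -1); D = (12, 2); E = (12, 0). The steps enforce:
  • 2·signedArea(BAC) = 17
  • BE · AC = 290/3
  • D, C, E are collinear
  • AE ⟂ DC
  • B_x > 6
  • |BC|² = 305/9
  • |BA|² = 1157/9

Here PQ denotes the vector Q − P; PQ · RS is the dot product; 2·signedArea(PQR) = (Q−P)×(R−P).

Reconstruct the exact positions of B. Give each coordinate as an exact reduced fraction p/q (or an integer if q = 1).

1. B_x = 19/3  [BE · AC = 290/3 ∩ 2·signedArea(BAC) = 17]
2. B_y = 1/3  [BE · AC = 290/3 ∩ 2·signedArea(BAC) = 17]
   → B = (19/3, 1/3)

B = (19/3, 1/3)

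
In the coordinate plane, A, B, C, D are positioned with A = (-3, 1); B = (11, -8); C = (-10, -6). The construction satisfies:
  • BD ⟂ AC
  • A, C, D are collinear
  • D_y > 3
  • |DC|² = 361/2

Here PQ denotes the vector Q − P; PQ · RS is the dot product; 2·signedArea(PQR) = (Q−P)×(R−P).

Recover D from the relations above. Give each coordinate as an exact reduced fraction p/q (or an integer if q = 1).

D = (-1/2, 7/2)

1. D_x = -1/2  [A, C, D are collinear ∩ BD ⟂ AC]
2. D_y = 7/2  [A, C, D are collinear ∩ BD ⟂ AC]
   → D = (-1/2, 7/2)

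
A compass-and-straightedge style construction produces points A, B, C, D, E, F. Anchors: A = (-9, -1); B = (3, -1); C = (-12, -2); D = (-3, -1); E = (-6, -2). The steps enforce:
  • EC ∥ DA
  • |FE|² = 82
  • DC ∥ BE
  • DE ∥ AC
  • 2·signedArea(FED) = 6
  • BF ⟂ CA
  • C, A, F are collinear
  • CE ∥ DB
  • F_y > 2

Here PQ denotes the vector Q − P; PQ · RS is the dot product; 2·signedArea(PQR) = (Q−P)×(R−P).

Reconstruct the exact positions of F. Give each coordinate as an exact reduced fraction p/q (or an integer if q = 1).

1. F_x = 9/5  [C, A, F are collinear ∩ BF ⟂ CA]
2. F_y = 13/5  [C, A, F are collinear ∩ BF ⟂ CA]
   → F = (9/5, 13/5)

F = (9/5, 13/5)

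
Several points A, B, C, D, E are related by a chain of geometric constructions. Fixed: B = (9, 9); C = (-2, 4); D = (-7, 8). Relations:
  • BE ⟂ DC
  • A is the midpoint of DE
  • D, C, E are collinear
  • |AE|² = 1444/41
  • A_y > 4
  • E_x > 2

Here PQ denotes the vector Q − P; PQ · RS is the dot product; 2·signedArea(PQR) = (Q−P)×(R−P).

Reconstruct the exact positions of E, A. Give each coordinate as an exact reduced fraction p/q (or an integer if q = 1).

A = (-97/41, 176/41)
E = (93/41, 24/41)

1. E_x = 93/41  [D, C, E are collinear ∩ BE ⟂ DC]
2. E_y = 24/41  [D, C, E are collinear ∩ BE ⟂ DC]
   → E = (93/41, 24/41)
3. A_x = -97/41  [A is the midpoint of DE]
4. A_y = 176/41  [A is the midpoint of DE]
   → A = (-97/41, 176/41)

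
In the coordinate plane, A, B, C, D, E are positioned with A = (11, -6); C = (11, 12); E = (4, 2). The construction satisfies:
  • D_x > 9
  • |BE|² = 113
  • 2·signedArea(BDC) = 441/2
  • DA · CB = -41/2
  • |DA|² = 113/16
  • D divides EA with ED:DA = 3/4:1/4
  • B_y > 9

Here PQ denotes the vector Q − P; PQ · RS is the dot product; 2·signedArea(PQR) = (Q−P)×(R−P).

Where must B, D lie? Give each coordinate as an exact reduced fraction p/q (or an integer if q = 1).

1. D_x = 37/4  [D divides EA with ED:DA = 3/4:1/4]
2. D_y = -4  [D divides EA with ED:DA = 3/4:1/4]
   → D = (37/4, -4)
3. B_x = -3  [2·signedArea(BDC) = 441/2 ∩ DA · CB = -41/2]
4. B_y = 10  [2·signedArea(BDC) = 441/2 ∩ DA · CB = -41/2]
   → B = (-3, 10)

B = (-3, 10)
D = (37/4, -4)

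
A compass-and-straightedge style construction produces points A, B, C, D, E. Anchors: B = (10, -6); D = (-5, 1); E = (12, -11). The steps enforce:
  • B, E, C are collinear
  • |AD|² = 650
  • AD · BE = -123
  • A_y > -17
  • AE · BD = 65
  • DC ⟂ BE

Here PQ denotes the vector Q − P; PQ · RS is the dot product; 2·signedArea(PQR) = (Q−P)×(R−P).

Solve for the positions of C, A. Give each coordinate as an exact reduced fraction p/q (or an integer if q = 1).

A = (14, -16)
C = (160/29, 151/29)

1. C_x = 160/29  [B, E, C are collinear ∩ DC ⟂ BE]
2. C_y = 151/29  [B, E, C are collinear ∩ DC ⟂ BE]
   → C = (160/29, 151/29)
3. A_x = 14  [AD · BE = -123 ∩ AE · BD = 65]
4. A_y = -16  [AD · BE = -123 ∩ AE · BD = 65]
   → A = (14, -16)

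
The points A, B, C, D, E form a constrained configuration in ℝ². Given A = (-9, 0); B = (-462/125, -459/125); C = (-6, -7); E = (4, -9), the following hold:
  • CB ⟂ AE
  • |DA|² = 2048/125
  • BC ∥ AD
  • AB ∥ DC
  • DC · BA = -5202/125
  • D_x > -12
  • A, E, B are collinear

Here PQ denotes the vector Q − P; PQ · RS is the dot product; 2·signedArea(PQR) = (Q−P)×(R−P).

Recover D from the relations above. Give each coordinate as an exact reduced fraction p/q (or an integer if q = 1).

D = (-1413/125, -416/125)

1. D_x = -1413/125  [AB ∥ DC ∩ BC ∥ AD]
2. D_y = -416/125  [AB ∥ DC ∩ BC ∥ AD]
   → D = (-1413/125, -416/125)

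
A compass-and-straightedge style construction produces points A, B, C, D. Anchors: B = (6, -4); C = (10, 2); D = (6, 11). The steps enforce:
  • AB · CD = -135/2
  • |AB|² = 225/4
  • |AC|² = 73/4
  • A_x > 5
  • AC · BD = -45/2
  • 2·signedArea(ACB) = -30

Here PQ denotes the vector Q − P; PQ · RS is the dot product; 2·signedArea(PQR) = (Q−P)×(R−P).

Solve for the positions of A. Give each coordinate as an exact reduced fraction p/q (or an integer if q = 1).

1. A_x = 6  [AC · BD = -45/2 ∩ 2·signedArea(ACB) = -30]
2. A_y = 7/2  [AC · BD = -45/2 ∩ 2·signedArea(ACB) = -30]
   → A = (6, 7/2)

A = (6, 7/2)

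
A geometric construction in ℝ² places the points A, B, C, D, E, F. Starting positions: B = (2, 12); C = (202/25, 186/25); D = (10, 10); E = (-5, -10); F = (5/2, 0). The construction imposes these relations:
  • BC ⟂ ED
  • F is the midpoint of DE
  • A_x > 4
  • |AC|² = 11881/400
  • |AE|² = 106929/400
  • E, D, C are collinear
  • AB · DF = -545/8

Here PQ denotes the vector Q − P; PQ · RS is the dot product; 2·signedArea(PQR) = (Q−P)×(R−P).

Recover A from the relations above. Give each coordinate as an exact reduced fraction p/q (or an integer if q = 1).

A = (481/100, 77/25)

1. A_x = 481/100  [line 15/2·x + 10·y + -535/8 = 0 ∩ |AE|² = 106929/400]
2. A_y = 77/25  [line 15/2·x + 10·y + -535/8 = 0 ∩ |AE|² = 106929/400]
   → A = (481/100, 77/25)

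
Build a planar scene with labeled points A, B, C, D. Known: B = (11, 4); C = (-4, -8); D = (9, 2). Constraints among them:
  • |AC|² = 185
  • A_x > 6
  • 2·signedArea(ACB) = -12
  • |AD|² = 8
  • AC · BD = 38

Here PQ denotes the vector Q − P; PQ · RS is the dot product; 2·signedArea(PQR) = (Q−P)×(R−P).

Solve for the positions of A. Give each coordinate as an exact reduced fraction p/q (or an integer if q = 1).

1. A_x = 7  [2·signedArea(ACB) = -12 ∩ AC · BD = 38]
2. A_y = 0  [2·signedArea(ACB) = -12 ∩ AC · BD = 38]
   → A = (7, 0)

A = (7, 0)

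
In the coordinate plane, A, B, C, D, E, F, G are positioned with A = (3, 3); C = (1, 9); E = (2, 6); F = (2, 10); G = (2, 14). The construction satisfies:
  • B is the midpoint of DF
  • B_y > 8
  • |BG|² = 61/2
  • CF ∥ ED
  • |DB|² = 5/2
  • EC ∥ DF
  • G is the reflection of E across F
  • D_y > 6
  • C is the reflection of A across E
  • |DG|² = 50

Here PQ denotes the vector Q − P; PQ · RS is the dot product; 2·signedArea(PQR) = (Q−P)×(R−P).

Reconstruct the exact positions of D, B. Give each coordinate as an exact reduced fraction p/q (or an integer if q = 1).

B = (5/2, 17/2)
D = (3, 7)

1. D_x = 3  [EC ∥ DF ∩ CF ∥ ED]
2. D_y = 7  [EC ∥ DF ∩ CF ∥ ED]
   → D = (3, 7)
3. B_x = 5/2  [B is the midpoint of DF]
4. B_y = 17/2  [B is the midpoint of DF]
   → B = (5/2, 17/2)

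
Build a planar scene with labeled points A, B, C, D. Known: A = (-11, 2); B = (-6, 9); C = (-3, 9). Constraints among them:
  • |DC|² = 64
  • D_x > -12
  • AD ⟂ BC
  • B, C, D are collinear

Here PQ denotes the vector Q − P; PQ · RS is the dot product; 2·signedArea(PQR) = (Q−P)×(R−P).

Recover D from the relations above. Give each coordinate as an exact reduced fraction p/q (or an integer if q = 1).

D = (-11, 9)

1. D_x = -11  [B, C, D are collinear ∩ AD ⟂ BC]
2. D_y = 9  [B, C, D are collinear ∩ AD ⟂ BC]
   → D = (-11, 9)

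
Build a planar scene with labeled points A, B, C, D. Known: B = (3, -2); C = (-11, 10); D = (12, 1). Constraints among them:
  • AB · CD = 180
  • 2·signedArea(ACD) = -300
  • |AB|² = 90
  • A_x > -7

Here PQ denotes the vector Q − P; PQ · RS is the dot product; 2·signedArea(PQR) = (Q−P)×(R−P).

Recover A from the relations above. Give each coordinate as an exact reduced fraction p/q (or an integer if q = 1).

1. A_x = -6  [2·signedArea(ACD) = -300 ∩ AB · CD = 180]
2. A_y = -5  [2·signedArea(ACD) = -300 ∩ AB · CD = 180]
   → A = (-6, -5)

A = (-6, -5)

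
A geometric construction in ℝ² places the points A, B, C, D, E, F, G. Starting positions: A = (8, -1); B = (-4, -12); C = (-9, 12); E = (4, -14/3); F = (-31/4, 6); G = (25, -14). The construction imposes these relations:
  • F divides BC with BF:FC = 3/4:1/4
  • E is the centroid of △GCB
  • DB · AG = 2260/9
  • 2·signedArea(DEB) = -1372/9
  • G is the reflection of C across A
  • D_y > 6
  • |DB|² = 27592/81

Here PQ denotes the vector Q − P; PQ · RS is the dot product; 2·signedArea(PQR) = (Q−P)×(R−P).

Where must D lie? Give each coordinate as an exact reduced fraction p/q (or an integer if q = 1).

1. D_x = -14/3  [2·signedArea(DEB) = -1372/9 ∩ DB · AG = 2260/9]
2. D_y = 58/9  [2·signedArea(DEB) = -1372/9 ∩ DB · AG = 2260/9]
   → D = (-14/3, 58/9)

D = (-14/3, 58/9)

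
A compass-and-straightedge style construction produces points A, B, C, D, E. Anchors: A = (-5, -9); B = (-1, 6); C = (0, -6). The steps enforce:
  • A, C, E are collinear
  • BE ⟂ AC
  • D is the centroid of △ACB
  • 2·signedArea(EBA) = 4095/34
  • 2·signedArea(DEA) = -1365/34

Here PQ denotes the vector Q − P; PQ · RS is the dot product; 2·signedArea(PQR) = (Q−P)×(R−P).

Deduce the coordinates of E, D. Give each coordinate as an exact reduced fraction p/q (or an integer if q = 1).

D = (-2, -3)
E = (155/34, -111/34)

1. E_x = 155/34  [A, C, E are collinear ∩ BE ⟂ AC]
2. E_y = -111/34  [A, C, E are collinear ∩ BE ⟂ AC]
   → E = (155/34, -111/34)
3. D_x = -2  [D is the centroid of △ACB]
4. D_y = -3  [D is the centroid of △ACB]
   → D = (-2, -3)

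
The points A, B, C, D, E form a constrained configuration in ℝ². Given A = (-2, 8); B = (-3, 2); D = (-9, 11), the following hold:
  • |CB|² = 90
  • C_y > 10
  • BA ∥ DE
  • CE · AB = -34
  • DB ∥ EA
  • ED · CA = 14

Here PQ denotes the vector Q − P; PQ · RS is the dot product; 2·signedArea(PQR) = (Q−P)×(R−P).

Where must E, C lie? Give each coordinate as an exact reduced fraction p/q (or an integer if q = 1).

C = (-6, 11)
E = (-8, 17)

1. E_x = -8  [DB ∥ EA ∩ BA ∥ DE]
2. E_y = 17  [DB ∥ EA ∩ BA ∥ DE]
   → E = (-8, 17)
3. C_x = -6  [line 1·x + 6·y + -60 = 0 ∩ |CB|² = 90]
4. C_y = 11  [line 1·x + 6·y + -60 = 0 ∩ |CB|² = 90]
   → C = (-6, 11)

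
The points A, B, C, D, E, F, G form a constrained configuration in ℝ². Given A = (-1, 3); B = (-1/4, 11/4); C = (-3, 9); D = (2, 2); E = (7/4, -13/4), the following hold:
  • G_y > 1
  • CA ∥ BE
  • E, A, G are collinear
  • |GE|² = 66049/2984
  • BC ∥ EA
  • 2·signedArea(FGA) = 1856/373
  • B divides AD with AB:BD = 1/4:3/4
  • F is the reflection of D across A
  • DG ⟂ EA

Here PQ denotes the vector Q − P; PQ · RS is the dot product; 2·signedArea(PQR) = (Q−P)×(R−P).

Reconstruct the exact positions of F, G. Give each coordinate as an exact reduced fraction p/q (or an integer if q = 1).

1. F_x = -4  [F is the reflection of D across A]
2. F_y = 4  [F is the reflection of D across A]
   → F = (-4, 4)
3. G_x = -54/373  [E, A, G are collinear ∩ DG ⟂ EA]
4. G_y = 394/373  [E, A, G are collinear ∩ DG ⟂ EA]
   → G = (-54/373, 394/373)

F = (-4, 4)
G = (-54/373, 394/373)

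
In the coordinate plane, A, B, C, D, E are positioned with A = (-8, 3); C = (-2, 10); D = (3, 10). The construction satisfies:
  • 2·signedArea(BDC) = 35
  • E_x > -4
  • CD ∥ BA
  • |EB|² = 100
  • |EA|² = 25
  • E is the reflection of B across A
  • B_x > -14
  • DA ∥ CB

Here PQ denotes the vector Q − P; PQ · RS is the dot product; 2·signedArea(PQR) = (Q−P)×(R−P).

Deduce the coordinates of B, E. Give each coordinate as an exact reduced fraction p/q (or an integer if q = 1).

B = (-13, 3)
E = (-3, 3)

1. B_x = -13  [CD ∥ BA ∩ DA ∥ CB]
2. B_y = 3  [CD ∥ BA ∩ DA ∥ CB]
   → B = (-13, 3)
3. E_x = -3  [E is the reflection of B across A]
4. E_y = 3  [E is the reflection of B across A]
   → E = (-3, 3)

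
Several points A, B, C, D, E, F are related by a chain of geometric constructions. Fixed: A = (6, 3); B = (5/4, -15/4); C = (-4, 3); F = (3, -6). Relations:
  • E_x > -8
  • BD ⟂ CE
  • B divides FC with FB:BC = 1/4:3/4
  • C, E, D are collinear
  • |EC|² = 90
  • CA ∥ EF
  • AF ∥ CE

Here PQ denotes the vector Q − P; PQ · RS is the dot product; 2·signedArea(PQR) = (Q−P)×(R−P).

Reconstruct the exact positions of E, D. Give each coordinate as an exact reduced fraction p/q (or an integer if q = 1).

1. E_x = -7  [CA ∥ EF ∩ AF ∥ CE]
2. E_y = -6  [CA ∥ EF ∩ AF ∥ CE]
   → E = (-7, -6)
3. D_x = -11/2  [C, E, D are collinear ∩ BD ⟂ CE]
4. D_y = -3/2  [C, E, D are collinear ∩ BD ⟂ CE]
   → D = (-11/2, -3/2)

D = (-11/2, -3/2)
E = (-7, -6)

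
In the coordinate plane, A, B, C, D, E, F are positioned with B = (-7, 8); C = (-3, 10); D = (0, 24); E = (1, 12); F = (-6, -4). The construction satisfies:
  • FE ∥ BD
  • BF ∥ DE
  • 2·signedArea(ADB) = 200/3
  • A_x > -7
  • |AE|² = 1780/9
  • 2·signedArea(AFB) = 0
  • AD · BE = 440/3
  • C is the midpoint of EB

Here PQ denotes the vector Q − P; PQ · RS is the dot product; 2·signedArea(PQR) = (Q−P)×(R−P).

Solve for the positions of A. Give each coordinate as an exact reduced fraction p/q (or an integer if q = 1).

1. A_x = -19/3  [2·signedArea(AFB) = 0 ∩ AD · BE = 440/3]
2. A_y = 0  [2·signedArea(AFB) = 0 ∩ AD · BE = 440/3]
   → A = (-19/3, 0)

A = (-19/3, 0)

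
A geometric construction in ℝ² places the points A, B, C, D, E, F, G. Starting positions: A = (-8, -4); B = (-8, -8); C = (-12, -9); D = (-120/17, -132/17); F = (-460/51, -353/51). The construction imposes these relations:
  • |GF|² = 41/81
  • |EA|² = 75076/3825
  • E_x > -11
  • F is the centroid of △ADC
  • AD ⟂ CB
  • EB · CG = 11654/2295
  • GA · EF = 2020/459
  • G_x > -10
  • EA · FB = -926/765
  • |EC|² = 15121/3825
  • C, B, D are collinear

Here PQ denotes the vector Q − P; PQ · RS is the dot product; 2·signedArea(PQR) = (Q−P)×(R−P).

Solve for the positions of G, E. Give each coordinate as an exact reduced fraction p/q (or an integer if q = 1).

E = (-2704/255, -1934/255)
G = (-1480/153, -1016/153)

1. E_x = -2704/255  [line -52/51·x + 55/51·y + -2014/765 = 0 ∩ |EC|² = 15121/3825]
2. E_y = -1934/255  [line -52/51·x + 55/51·y + -2014/765 = 0 ∩ |EC|² = 15121/3825]
   → E = (-2704/255, -1934/255)
3. G_x = -1480/153  [GA · EF = 2020/459 ∩ EB · CG = 11654/2295]
4. G_y = -1016/153  [GA · EF = 2020/459 ∩ EB · CG = 11654/2295]
   → G = (-1480/153, -1016/153)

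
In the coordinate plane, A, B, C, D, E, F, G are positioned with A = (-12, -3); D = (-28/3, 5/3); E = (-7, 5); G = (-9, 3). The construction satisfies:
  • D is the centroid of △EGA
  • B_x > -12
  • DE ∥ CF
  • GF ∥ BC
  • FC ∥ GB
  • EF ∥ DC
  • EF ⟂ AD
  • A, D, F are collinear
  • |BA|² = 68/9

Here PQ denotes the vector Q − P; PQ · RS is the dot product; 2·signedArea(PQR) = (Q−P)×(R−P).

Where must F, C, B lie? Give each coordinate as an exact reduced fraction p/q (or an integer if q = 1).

1. F_x = -476/65  [A, D, F are collinear ∩ EF ⟂ AD]
2. F_y = 337/65  [A, D, F are collinear ∩ EF ⟂ AD]
   → F = (-476/65, 337/65)
3. C_x = -1883/195  [DE ∥ CF ∩ EF ∥ DC]
4. C_y = 361/195  [DE ∥ CF ∩ EF ∥ DC]
   → C = (-1883/195, 361/195)
5. B_x = -34/3  [GF ∥ BC ∩ FC ∥ GB]
6. B_y = -1/3  [GF ∥ BC ∩ FC ∥ GB]
   → B = (-34/3, -1/3)

B = (-34/3, -1/3)
C = (-1883/195, 361/195)
F = (-476/65, 337/65)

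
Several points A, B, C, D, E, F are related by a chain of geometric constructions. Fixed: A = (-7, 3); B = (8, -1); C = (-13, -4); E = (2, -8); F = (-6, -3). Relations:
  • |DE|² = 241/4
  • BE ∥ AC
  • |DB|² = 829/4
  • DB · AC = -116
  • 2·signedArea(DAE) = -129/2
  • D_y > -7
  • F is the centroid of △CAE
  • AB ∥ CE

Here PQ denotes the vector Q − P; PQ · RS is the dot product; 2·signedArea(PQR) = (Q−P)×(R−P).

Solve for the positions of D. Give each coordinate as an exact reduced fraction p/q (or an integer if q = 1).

1. D_x = -11/2  [DB · AC = -116 ∩ 2·signedArea(DAE) = -129/2]
2. D_y = -6  [DB · AC = -116 ∩ 2·signedArea(DAE) = -129/2]
   → D = (-11/2, -6)

D = (-11/2, -6)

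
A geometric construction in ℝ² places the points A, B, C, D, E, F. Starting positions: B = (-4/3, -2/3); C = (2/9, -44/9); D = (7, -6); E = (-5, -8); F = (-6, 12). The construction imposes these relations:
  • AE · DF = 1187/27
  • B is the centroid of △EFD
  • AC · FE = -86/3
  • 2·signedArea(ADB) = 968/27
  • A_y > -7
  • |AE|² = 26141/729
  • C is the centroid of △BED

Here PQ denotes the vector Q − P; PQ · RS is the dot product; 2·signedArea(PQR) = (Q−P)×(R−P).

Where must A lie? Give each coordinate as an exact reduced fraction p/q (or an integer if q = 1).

1. A_x = 20/27  [2·signedArea(ADB) = 968/27 ∩ AC · FE = -86/3]
2. A_y = -170/27  [2·signedArea(ADB) = 968/27 ∩ AC · FE = -86/3]
   → A = (20/27, -170/27)

A = (20/27, -170/27)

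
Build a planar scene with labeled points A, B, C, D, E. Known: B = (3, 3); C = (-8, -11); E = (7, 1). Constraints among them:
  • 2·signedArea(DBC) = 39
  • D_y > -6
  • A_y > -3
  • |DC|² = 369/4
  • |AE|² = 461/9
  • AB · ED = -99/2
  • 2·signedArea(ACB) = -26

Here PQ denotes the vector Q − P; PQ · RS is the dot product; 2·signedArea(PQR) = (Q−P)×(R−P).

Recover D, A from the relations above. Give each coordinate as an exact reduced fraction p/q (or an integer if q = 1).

A = (2/3, -7/3)
D = (-1/2, -5)

1. D_x = -1/2  [line 14·x + -11·y + -48 = 0 ∩ |DC|² = 369/4]
2. D_y = -5  [line 14·x + -11·y + -48 = 0 ∩ |DC|² = 369/4]
   → D = (-1/2, -5)
3. A_x = 2/3  [2·signedArea(ACB) = -26 ∩ AB · ED = -99/2]
4. A_y = -7/3  [2·signedArea(ACB) = -26 ∩ AB · ED = -99/2]
   → A = (2/3, -7/3)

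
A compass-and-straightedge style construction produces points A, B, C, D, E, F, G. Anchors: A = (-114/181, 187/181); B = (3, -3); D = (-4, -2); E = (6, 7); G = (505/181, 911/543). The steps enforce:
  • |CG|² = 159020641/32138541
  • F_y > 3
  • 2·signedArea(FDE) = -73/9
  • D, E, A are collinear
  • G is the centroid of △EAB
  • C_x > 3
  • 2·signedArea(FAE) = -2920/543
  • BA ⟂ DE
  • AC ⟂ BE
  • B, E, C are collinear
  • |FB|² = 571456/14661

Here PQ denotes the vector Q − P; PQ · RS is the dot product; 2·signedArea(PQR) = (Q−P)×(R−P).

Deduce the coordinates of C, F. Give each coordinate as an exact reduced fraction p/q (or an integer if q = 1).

1. C_x = 75174/19729  [B, E, C are collinear ∩ AC ⟂ BE]
2. C_y = -5897/19729  [B, E, C are collinear ∩ AC ⟂ BE]
   → C = (75174/19729, -5897/19729)
3. F_x = 1477/543  [line -1080/181·x + 1200/181·y + -2840/543 = 0 ∩ |FB|² = 571456/14661]
4. F_y = 5273/1629  [line -1080/181·x + 1200/181·y + -2840/543 = 0 ∩ |FB|² = 571456/14661]
   → F = (1477/543, 5273/1629)

C = (75174/19729, -5897/19729)
F = (1477/543, 5273/1629)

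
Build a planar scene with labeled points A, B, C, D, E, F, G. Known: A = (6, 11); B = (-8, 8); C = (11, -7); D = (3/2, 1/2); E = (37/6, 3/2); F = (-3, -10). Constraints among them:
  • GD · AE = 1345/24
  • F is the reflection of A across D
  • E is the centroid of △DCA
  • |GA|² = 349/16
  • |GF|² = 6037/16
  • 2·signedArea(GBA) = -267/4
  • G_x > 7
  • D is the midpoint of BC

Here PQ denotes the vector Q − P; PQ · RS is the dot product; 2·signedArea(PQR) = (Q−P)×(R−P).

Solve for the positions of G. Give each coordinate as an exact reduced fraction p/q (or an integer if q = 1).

G = (29/4, 13/2)

1. G_x = 29/4  [2·signedArea(GBA) = -267/4 ∩ GD · AE = 1345/24]
2. G_y = 13/2  [2·signedArea(GBA) = -267/4 ∩ GD · AE = 1345/24]
   → G = (29/4, 13/2)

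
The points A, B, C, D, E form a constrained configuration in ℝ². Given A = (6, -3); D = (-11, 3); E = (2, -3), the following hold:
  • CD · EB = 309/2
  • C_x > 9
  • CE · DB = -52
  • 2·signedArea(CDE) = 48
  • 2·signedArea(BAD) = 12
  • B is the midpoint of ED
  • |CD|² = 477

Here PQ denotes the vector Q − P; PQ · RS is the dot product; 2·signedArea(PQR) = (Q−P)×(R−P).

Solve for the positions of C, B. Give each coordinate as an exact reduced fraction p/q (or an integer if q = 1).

B = (-9/2, 0)
C = (10, -3)

1. C_x = 10  [line 6·x + 13·y + -21 = 0 ∩ |CD|² = 477]
2. C_y = -3  [line 6·x + 13·y + -21 = 0 ∩ |CD|² = 477]
   → C = (10, -3)
3. B_x = -9/2  [B is the midpoint of ED]
4. B_y = 0  [B is the midpoint of ED]
   → B = (-9/2, 0)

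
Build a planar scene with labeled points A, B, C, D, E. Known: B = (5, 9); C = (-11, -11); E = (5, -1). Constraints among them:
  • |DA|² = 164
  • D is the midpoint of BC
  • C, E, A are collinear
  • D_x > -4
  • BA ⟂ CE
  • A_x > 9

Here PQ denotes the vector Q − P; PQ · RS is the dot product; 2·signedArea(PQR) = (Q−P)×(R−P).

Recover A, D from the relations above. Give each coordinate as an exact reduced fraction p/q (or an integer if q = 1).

A = (845/89, 161/89)
D = (-3, -1)

1. A_x = 845/89  [C, E, A are collinear ∩ BA ⟂ CE]
2. A_y = 161/89  [C, E, A are collinear ∩ BA ⟂ CE]
   → A = (845/89, 161/89)
3. D_x = -3  [D is the midpoint of BC]
4. D_y = -1  [D is the midpoint of BC]
   → D = (-3, -1)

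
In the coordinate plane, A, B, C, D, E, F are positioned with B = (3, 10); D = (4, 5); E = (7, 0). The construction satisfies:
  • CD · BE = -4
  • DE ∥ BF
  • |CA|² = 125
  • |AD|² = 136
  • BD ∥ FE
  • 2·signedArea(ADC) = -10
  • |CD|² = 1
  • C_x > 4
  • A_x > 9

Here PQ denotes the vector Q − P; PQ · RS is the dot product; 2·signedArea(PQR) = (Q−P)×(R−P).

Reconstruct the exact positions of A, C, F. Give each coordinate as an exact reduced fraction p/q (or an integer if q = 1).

1. C_x = 5  [line -4·x + 10·y + -30 = 0 ∩ |CD|² = 1]
2. C_y = 5  [line -4·x + 10·y + -30 = 0 ∩ |CD|² = 1]
   → C = (5, 5)
3. F_x = 6  [BD ∥ FE ∩ DE ∥ BF]
4. F_y = 5  [BD ∥ FE ∩ DE ∥ BF]
   → F = (6, 5)
5. A_y = -5  [2·signedArea(ADC) = -10]
6. A_x = 10  [|AD|² = 136]
   → A = (10, -5)

A = (10, -5)
C = (5, 5)
F = (6, 5)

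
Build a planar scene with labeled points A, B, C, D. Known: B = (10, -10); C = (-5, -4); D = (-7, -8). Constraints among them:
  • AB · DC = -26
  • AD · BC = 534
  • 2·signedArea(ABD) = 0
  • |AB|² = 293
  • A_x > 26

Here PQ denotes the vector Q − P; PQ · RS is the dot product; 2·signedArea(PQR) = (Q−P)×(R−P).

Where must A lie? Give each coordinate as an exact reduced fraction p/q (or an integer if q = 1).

1. A_x = 27  [2·signedArea(ABD) = 0 ∩ AB · DC = -26]
2. A_y = -12  [2·signedArea(ABD) = 0 ∩ AB · DC = -26]
   → A = (27, -12)

A = (27, -12)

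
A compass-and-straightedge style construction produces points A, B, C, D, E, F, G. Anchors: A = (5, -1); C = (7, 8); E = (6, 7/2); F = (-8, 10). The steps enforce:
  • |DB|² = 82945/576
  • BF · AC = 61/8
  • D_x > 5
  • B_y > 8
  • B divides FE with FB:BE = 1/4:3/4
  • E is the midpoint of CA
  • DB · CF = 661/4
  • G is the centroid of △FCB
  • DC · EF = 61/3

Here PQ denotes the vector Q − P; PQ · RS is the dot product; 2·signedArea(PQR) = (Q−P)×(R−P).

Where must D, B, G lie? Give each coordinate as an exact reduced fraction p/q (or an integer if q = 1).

B = (-9/2, 67/8)
D = (17/3, 2)
G = (-11/6, 211/24)

1. B_x = -9/2  [B divides FE with FB:BE = 1/4:3/4]
2. B_y = 67/8  [B divides FE with FB:BE = 1/4:3/4]
   → B = (-9/2, 67/8)
3. G_x = -11/6  [G is the centroid of △FCB]
4. G_y = 211/24  [G is the centroid of △FCB]
   → G = (-11/6, 211/24)
5. D_x = 17/3  [DB · CF = 661/4 ∩ DC · EF = 61/3]
6. D_y = 2  [DB · CF = 661/4 ∩ DC · EF = 61/3]
   → D = (17/3, 2)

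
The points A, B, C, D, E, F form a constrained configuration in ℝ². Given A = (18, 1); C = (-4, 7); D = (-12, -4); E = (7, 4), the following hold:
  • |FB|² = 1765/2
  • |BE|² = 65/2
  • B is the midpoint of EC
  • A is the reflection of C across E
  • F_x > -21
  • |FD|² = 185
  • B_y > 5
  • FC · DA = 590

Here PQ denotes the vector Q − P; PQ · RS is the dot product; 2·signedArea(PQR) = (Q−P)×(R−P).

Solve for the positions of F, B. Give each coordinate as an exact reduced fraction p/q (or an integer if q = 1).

1. F_x = -20  [line -30·x + -5·y + -675 = 0 ∩ |FD|² = 185]
2. F_y = -15  [line -30·x + -5·y + -675 = 0 ∩ |FD|² = 185]
   → F = (-20, -15)
3. B_x = 3/2  [B is the midpoint of EC]
4. B_y = 11/2  [B is the midpoint of EC]
   → B = (3/2, 11/2)

B = (3/2, 11/2)
F = (-20, -15)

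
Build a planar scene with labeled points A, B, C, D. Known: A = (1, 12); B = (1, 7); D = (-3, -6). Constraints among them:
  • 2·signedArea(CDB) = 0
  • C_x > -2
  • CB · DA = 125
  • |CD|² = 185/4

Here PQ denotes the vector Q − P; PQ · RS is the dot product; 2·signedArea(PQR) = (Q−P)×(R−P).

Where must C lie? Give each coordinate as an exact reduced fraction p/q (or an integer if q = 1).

1. C_x = -1  [2·signedArea(CDB) = 0 ∩ CB · DA = 125]
2. C_y = 1/2  [2·signedArea(CDB) = 0 ∩ CB · DA = 125]
   → C = (-1, 1/2)

C = (-1, 1/2)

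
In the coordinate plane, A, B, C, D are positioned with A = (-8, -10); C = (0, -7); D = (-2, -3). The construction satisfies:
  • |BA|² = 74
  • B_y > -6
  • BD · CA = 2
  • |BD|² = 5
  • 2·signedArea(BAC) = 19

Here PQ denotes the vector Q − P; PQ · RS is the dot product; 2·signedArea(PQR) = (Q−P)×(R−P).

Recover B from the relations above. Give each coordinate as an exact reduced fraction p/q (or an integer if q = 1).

B = (-1, -5)

1. B_x = -1  [2·signedArea(BAC) = 19 ∩ BD · CA = 2]
2. B_y = -5  [2·signedArea(BAC) = 19 ∩ BD · CA = 2]
   → B = (-1, -5)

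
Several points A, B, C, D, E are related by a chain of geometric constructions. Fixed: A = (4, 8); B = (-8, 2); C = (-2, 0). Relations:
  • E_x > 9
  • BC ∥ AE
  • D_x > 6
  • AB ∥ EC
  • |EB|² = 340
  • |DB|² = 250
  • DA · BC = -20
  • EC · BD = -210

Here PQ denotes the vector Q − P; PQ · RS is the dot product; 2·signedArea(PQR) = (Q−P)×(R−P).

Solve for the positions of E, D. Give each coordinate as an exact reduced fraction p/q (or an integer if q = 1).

1. E_x = 10  [AB ∥ EC ∩ BC ∥ AE]
2. E_y = 6  [AB ∥ EC ∩ BC ∥ AE]
   → E = (10, 6)
3. D_x = 7  [DA · BC = -20 ∩ EC · BD = -210]
4. D_y = 7  [DA · BC = -20 ∩ EC · BD = -210]
   → D = (7, 7)

D = (7, 7)
E = (10, 6)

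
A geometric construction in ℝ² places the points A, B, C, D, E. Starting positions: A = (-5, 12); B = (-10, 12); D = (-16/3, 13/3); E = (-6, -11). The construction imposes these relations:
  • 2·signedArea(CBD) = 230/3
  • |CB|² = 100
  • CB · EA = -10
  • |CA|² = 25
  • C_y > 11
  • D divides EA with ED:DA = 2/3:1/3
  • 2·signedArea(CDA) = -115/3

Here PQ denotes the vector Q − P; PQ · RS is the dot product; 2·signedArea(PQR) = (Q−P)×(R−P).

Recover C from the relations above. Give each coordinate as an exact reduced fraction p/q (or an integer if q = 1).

1. C_x = 0  [2·signedArea(CBD) = 230/3 ∩ 2·signedArea(CDA) = -115/3]
2. C_y = 12  [2·signedArea(CBD) = 230/3 ∩ 2·signedArea(CDA) = -115/3]
   → C = (0, 12)

C = (0, 12)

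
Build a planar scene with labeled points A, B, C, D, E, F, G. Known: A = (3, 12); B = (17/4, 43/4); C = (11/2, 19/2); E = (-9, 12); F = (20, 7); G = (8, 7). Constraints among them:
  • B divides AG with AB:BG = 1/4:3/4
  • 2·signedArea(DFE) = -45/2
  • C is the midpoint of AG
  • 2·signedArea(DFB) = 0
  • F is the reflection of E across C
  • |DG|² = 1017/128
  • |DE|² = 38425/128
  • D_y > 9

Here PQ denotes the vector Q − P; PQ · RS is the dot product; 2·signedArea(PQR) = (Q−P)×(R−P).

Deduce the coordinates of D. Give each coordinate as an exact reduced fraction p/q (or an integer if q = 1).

D = (131/16, 157/16)

1. D_x = 131/16  [2·signedArea(DFB) = 0 ∩ 2·signedArea(DFE) = -45/2]
2. D_y = 157/16  [2·signedArea(DFB) = 0 ∩ 2·signedArea(DFE) = -45/2]
   → D = (131/16, 157/16)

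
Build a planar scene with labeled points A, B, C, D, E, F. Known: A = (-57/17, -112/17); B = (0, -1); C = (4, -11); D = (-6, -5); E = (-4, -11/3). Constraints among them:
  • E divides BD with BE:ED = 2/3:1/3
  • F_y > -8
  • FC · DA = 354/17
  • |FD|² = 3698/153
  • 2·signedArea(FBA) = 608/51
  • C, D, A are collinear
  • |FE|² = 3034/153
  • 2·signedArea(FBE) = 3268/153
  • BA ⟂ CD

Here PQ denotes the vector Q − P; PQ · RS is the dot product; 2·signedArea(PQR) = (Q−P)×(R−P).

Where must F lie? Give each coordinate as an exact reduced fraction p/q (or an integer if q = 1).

F = (-91/51, -128/17)

1. F_x = -91/51  [2·signedArea(FBE) = 3268/153 ∩ FC · DA = 354/17]
2. F_y = -128/17  [2·signedArea(FBE) = 3268/153 ∩ FC · DA = 354/17]
   → F = (-91/51, -128/17)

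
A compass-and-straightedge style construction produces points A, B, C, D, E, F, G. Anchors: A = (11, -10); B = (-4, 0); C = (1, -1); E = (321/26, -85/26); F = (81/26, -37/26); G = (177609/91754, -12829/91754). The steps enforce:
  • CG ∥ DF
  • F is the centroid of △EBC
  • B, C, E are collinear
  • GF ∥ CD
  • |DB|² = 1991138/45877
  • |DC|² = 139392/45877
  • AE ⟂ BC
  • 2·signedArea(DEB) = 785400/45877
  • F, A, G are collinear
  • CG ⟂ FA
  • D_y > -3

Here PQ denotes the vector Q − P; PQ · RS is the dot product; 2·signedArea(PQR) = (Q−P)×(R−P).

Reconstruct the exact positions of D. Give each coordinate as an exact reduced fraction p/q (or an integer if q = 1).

D = (99997/45877, -104749/45877)

1. D_x = 99997/45877  [CG ∥ DF ∩ GF ∥ CD]
2. D_y = -104749/45877  [CG ∥ DF ∩ GF ∥ CD]
   → D = (99997/45877, -104749/45877)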